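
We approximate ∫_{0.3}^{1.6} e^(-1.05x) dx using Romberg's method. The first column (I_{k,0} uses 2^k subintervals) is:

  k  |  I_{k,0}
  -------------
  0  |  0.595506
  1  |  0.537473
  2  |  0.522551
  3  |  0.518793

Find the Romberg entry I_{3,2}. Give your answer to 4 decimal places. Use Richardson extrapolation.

0.5175

Richardson extrapolation on the trapezoidal column (denominator 4−1=3):
I_{2,1} = (4·0.522551 − 0.537473) / 3 = 0.517577
I_{3,1} = (4·0.518793 − 0.522551) / 3 = 0.517540
I_{3,2} = (16·0.517540 − 0.517577) / 15 = 0.517538
(Column j=1 coincides with Simpson's rule on the same nodes.)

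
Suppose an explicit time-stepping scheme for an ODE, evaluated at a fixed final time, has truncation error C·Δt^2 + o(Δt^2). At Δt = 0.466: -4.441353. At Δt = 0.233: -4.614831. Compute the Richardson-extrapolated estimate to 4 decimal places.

The leading error scales as Δt^2; refining by a factor of 2 reduces it by 2^2 = 4.
Extrapolated value = (4·A(Δt/2) − A(Δt)) / (4 − 1)
= (4·(-4.614831) − (-4.441353)) / 3
= -14.017971 / 3 = -4.672657

-4.6727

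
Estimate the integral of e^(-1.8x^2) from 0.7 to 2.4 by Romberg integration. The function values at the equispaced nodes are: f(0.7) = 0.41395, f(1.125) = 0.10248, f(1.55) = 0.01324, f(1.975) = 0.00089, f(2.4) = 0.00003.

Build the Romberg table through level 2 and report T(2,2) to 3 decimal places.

0.120

T(0,0) (trapezoid, 1 panel, h=1.7000): 0.35188
T(1,0) (trapezoid, 2 panels, h=0.8500): 0.18720
T(2,0) (trapezoid, 4 panels, h=0.4250): 0.13753
T(1,1) = 0.18720 + (0.18720 − 0.35188)/3 = 0.13231
T(2,1) = 0.13753 + (0.13753 − 0.18720)/3 = 0.12097
T(2,2) = 0.12097 + (0.12097 − 0.13231)/15 = 0.12021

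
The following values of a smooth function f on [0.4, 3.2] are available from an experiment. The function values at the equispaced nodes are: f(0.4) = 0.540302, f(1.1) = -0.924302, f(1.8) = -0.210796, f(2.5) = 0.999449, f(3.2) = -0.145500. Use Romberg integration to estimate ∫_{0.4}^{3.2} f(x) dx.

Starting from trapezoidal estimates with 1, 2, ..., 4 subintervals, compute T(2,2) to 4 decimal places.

0.0821

T(0,0) (trapezoid, 1 panel, h=2.8000): 0.552723
T(1,0) (trapezoid, 2 panels, h=1.4000): -0.018753
T(2,0) (trapezoid, 4 panels, h=0.7000): 0.043226
T(1,1) = -0.018753 + (-0.018753 − 0.552723)/3 = -0.209245
T(2,1) = 0.043226 + (0.043226 − (-0.018753))/3 = 0.063886
T(2,2) = 0.063886 + (0.063886 − (-0.209245))/15 = 0.082095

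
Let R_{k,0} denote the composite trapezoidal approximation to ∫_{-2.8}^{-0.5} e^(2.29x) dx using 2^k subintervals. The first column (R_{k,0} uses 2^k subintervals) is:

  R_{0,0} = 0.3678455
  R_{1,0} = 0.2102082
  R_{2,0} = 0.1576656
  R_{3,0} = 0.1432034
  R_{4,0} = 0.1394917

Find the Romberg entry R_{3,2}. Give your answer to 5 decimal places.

R_{2,1} = (4·0.1576656 − 0.2102082) / 3 = 0.1401514
R_{3,1} = (4·0.1432034 − 0.1576656) / 3 = 0.1383827
R_{3,2} = 0.1383827 + (0.1383827 − 0.1401514)/15 = 0.1382648

0.13826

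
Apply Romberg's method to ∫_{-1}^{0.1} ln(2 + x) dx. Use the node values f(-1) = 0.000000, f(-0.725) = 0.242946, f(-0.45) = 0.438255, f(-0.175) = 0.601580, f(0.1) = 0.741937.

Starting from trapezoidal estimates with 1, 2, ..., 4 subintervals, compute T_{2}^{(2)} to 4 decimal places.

0.4581

T_{0}^{(0)} (trapezoid, 1 panel, h=1.1000): 0.408065
T_{1}^{(0)} (trapezoid, 2 panels, h=0.5500): 0.445073
T_{2}^{(0)} (trapezoid, 4 panels, h=0.2750): 0.454781
T_{1}^{(1)} = 0.445073 + (0.445073 − 0.408065)/3 = 0.457409
T_{2}^{(1)} = 0.454781 + (0.454781 − 0.445073)/3 = 0.458017
T_{2}^{(2)} = 0.458017 + (0.458017 − 0.457409)/15 = 0.458058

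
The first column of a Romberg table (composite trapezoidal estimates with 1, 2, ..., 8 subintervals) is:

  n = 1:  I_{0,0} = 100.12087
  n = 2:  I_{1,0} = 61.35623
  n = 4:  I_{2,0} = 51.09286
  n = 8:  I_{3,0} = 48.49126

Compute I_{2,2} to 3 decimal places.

47.621

Richardson extrapolation on the trapezoidal column (denominator 4−1=3):
I_{1,1} = (4·61.35623 − 100.12087) / 3 = 48.43468
I_{2,1} = (4·51.09286 − 61.35623) / 3 = 47.67174
I_{2,2} = (16·47.67174 − 48.43468) / 15 = 47.62088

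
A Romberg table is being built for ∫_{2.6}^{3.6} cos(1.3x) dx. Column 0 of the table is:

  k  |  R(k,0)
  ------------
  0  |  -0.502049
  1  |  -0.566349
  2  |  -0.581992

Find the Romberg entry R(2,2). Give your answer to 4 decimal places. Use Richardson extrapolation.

-0.5872

R(1,1) = (4·(-0.566349) − (-0.502049)) / 3 = -0.587782
R(2,1) = (4·(-0.581992) − (-0.566349)) / 3 = -0.587206
R(2,2) = (16·(-0.587206) − (-0.587782)) / 15 = -0.587168
(Column j=1 coincides with Simpson's rule on the same nodes.)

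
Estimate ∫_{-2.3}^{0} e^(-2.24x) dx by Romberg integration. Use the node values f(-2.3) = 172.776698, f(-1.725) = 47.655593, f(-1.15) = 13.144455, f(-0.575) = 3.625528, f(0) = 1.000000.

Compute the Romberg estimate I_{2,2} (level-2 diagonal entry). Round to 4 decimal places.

I_{0,0} (trapezoid, 1 panel, h=2.3000): 199.843203
I_{1,0} (trapezoid, 2 panels, h=1.1500): 115.037725
I_{2,0} (trapezoid, 4 panels, h=0.5750): 87.005507
I_{1,1} = 115.037725 + (115.037725 − 199.843203)/3 = 86.769232
I_{2,1} = 87.005507 + (87.005507 − 115.037725)/3 = 77.661434
I_{2,2} = 77.661434 + (77.661434 − 86.769232)/15 = 77.054247

77.0542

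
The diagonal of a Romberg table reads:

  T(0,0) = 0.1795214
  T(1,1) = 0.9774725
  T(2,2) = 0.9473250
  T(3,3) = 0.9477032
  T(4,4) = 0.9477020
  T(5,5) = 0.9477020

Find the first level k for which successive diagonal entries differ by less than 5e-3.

k = 3

|T(1,1) − T(0,0)| = 0.7979511 ≥ 5e-3
|T(2,2) − T(1,1)| = 0.0301475 ≥ 5e-3
|T(3,3) − T(2,2)| = 0.0003782 < 5e-3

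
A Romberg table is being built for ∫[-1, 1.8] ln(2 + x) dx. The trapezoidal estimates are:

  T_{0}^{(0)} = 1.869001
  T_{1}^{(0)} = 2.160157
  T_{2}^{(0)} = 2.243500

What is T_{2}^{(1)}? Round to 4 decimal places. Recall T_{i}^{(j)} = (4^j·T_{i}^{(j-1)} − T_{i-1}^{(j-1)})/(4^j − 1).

2.2713

T_{2}^{(1)} = (4·2.243500 − 2.160157) / 3 = 2.271281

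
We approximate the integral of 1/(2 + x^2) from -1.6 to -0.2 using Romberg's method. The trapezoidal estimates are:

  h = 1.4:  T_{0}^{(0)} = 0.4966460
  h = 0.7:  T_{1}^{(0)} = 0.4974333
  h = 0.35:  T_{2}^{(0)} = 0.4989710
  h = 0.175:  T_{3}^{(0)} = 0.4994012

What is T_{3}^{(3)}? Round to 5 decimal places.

0.49955

Richardson extrapolation on the trapezoidal column (denominator 4−1=3):
T_{1}^{(1)} = 0.4974333 + (0.4974333 − 0.4966460)/3 = 0.4976957
T_{2}^{(1)} = (4·0.4989710 − 0.4974333) / 3 = 0.4994836
T_{3}^{(1)} = 0.4994012 + (0.4994012 − 0.4989710)/3 = 0.4995446
T_{2}^{(2)} = 0.4994836 + (0.4994836 − 0.4976957)/15 = 0.4996028
T_{3}^{(2)} = 0.4995446 + (0.4995446 − 0.4994836)/15 = 0.4995487
T_{3}^{(3)} = (64·0.4995487 − 0.4996028) / 63 = 0.4995478
(Column j=1 coincides with Simpson's rule on the same nodes.)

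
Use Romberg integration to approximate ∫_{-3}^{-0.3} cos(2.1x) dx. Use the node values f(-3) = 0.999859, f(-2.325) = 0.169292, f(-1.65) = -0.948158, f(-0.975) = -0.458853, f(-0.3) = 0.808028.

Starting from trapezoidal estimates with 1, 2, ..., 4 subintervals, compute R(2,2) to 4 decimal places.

-0.2397

R(0,0) (trapezoid, 1 panel, h=2.7000): 2.440647
R(1,0) (trapezoid, 2 panels, h=1.3500): -0.059690
R(2,0) (trapezoid, 4 panels, h=0.6750): -0.225298
R(1,1) = -0.059690 + (-0.059690 − 2.440647)/3 = -0.893136
R(2,1) = -0.225298 + (-0.225298 − (-0.059690))/3 = -0.280501
R(2,2) = -0.280501 + (-0.280501 − (-0.893136))/15 = -0.239659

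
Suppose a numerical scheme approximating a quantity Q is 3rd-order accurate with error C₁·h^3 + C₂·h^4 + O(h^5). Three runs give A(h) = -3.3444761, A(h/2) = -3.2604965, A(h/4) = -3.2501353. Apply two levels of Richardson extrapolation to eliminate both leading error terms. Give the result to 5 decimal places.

First eliminate the h^3 term (factor 2^3 = 8):
  B₁ = (8·(-3.2604965) − (-3.3444761))/7 = -3.2484994
  B₂ = (8·(-3.2501353) − (-3.2604965))/7 = -3.2486551
Then eliminate the h^4 term (factor 2^4 = 16):
  (16·(-3.2486551) − (-3.2484994))/15 = -3.2486655

-3.24867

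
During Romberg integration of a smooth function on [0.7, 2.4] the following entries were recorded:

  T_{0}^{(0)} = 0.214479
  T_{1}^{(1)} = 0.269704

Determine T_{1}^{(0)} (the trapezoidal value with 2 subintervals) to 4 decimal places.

From T_{1}^{(1)} = (4·T_{1}^{(0)} − T_{0}^{(0)})/3, solve for T_{1}^{(0)}:
4·T_{1}^{(0)} = 3·0.269704 + 0.214479 = 1.023591
T_{1}^{(0)} = 0.255898

0.2559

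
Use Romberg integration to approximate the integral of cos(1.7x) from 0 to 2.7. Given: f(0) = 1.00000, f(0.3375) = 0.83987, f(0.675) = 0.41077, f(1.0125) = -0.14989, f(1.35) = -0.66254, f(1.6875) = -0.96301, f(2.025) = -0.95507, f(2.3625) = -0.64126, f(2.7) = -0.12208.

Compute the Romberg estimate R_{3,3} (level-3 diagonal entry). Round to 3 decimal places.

-0.584

R_{0,0} (trapezoid, 1 panel, h=2.7000): 1.18519
R_{1,0} (trapezoid, 2 panels, h=1.3500): -0.30183
R_{2,0} (trapezoid, 4 panels, h=0.6750): -0.51832
R_{3,0} (trapezoid, 8 panels, h=0.3375): -0.56773
R_{1,1} = -0.30183 + (-0.30183 − 1.18519)/3 = -0.79750
R_{2,1} = -0.51832 + (-0.51832 − (-0.30183))/3 = -0.59048
R_{3,1} = -0.56773 + (-0.56773 − (-0.51832))/3 = -0.58420
R_{2,2} = -0.59048 + (-0.59048 − (-0.79750))/15 = -0.57668
R_{3,2} = -0.58420 + (-0.58420 − (-0.59048))/15 = -0.58378
R_{3,3} = -0.58378 + (-0.58378 − (-0.57668))/63 = -0.58389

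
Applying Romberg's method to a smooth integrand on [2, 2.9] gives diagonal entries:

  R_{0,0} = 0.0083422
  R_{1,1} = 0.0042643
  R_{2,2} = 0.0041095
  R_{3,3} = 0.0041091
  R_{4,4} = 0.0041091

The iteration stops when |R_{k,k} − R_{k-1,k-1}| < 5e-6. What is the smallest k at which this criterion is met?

|R_{1,1} − R_{0,0}| = 0.0040779 ≥ 5e-6
|R_{2,2} − R_{1,1}| = 0.0001548 ≥ 5e-6
|R_{3,3} − R_{2,2}| = 0.0000004 < 5e-6

k = 3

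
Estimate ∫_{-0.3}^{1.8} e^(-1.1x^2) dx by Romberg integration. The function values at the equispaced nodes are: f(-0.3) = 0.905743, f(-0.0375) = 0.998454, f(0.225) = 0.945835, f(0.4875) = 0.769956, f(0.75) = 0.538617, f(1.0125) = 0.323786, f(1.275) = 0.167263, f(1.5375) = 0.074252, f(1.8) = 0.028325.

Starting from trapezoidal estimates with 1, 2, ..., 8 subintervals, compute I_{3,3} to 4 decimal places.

1.1288

I_{0,0} (trapezoid, 1 panel, h=2.1000): 0.980771
I_{1,0} (trapezoid, 2 panels, h=1.0500): 1.055934
I_{2,0} (trapezoid, 4 panels, h=0.5250): 1.112343
I_{3,0} (trapezoid, 8 panels, h=0.2625): 1.124864
I_{1,1} = 1.055934 + (1.055934 − 0.980771)/3 = 1.080988
I_{2,1} = 1.112343 + (1.112343 − 1.055934)/3 = 1.131146
I_{3,1} = 1.124864 + (1.124864 − 1.112343)/3 = 1.129038
I_{2,2} = 1.131146 + (1.131146 − 1.080988)/15 = 1.134490
I_{3,2} = 1.129038 + (1.129038 − 1.131146)/15 = 1.128897
I_{3,3} = 1.128897 + (1.128897 − 1.134490)/63 = 1.128808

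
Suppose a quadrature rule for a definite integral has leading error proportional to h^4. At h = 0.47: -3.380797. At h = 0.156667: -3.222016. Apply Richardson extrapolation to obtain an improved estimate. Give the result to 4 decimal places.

-3.2200

Extrapolated value = (81·A(h/3) − A(h)) / (81 − 1)
= (81·(-3.222016) − (-3.380797)) / 80
= -257.602499 / 80 = -3.220031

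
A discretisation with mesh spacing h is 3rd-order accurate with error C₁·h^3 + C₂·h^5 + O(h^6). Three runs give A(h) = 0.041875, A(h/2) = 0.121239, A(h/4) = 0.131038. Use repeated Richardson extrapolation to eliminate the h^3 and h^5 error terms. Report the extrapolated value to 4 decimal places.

First eliminate the h^3 term (factor 2^3 = 8):
  B₁ = (8·0.121239 − 0.041875)/7 = 0.132577
  B₂ = (8·0.131038 − 0.121239)/7 = 0.132438
Then eliminate the h^5 term (factor 2^5 = 32):
  (32·0.132438 − 0.132577)/31 = 0.132434

0.1324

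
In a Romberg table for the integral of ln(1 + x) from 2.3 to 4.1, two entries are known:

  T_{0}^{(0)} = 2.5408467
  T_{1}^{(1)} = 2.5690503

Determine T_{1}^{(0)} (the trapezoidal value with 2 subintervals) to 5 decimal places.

2.56200

From T_{1}^{(1)} = (4·T_{1}^{(0)} − T_{0}^{(0)})/3, solve for T_{1}^{(0)}:
4·T_{1}^{(0)} = 3·2.5690503 + 2.5408467 = 10.2479976
T_{1}^{(0)} = 2.5619994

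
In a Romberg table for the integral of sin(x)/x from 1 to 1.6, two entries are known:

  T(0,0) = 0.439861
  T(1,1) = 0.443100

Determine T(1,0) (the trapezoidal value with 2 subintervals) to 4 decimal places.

0.4423

From T(1,1) = (4·T(1,0) − T(0,0))/3, solve for T(1,0):
4·T(1,0) = 3·0.443100 + 0.439861 = 1.769161
T(1,0) = 0.442290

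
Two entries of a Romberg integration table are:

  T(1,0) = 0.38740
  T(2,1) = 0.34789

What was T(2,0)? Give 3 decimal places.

From T(2,1) = (4·T(2,0) − T(1,0))/3, solve for T(2,0):
4·T(2,0) = 3·0.34789 + 0.38740 = 1.43107
T(2,0) = 0.35777

0.358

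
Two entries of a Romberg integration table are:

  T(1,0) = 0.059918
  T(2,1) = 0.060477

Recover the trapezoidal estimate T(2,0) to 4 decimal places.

0.0603

From T(2,1) = (4·T(2,0) − T(1,0))/3, solve for T(2,0):
4·T(2,0) = 3·0.060477 + 0.059918 = 0.241349
T(2,0) = 0.060337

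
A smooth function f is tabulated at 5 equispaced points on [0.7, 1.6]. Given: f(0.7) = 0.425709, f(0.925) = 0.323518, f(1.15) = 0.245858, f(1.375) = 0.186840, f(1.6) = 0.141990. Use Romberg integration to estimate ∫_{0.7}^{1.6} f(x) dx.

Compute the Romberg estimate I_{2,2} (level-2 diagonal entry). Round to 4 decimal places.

I_{0,0} (trapezoid, 1 panel, h=0.9000): 0.255465
I_{1,0} (trapezoid, 2 panels, h=0.4500): 0.238368
I_{2,0} (trapezoid, 4 panels, h=0.2250): 0.234015
I_{1,1} = 0.238368 + (0.238368 − 0.255465)/3 = 0.232669
I_{2,1} = 0.234015 + (0.234015 − 0.238368)/3 = 0.232564
I_{2,2} = 0.232564 + (0.232564 − 0.232669)/15 = 0.232557

0.2326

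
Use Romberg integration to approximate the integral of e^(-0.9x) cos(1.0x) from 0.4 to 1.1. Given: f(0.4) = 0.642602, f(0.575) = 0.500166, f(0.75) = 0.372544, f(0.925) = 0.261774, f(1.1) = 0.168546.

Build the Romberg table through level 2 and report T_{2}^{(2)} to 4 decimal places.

0.2686

T_{0}^{(0)} (trapezoid, 1 panel, h=0.7000): 0.283902
T_{1}^{(0)} (trapezoid, 2 panels, h=0.3500): 0.272341
T_{2}^{(0)} (trapezoid, 4 panels, h=0.1750): 0.269510
T_{1}^{(1)} = 0.272341 + (0.272341 − 0.283902)/3 = 0.268487
T_{2}^{(1)} = 0.269510 + (0.269510 − 0.272341)/3 = 0.268566
T_{2}^{(2)} = 0.268566 + (0.268566 − 0.268487)/15 = 0.268571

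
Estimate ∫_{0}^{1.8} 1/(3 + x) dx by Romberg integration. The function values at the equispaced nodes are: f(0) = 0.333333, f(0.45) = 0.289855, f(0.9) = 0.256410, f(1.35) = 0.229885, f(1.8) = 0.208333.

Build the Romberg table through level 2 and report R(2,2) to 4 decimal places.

R(0,0) (trapezoid, 1 panel, h=1.8000): 0.487499
R(1,0) (trapezoid, 2 panels, h=0.9000): 0.474519
R(2,0) (trapezoid, 4 panels, h=0.4500): 0.471142
R(1,1) = 0.474519 + (0.474519 − 0.487499)/3 = 0.470192
R(2,1) = 0.471142 + (0.471142 − 0.474519)/3 = 0.470016
R(2,2) = 0.470016 + (0.470016 − 0.470192)/15 = 0.470004

0.4700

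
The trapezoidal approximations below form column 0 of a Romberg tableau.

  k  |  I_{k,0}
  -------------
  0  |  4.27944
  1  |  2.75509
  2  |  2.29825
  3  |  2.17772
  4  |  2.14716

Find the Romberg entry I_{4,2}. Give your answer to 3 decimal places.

2.137

Richardson extrapolation on the trapezoidal column (denominator 4−1=3):
I_{3,1} = 2.17772 + (2.17772 − 2.29825)/3 = 2.13754
I_{4,1} = (4·2.14716 − 2.17772) / 3 = 2.13697
I_{4,2} = 2.13697 + (2.13697 − 2.13754)/15 = 2.13693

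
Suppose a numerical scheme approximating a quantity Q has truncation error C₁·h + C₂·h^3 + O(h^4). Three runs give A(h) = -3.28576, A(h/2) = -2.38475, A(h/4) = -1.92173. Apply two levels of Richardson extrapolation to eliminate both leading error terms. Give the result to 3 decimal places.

First eliminate the h term (factor 2^1 = 2):
  B₁ = (2·(-2.38475) − (-3.28576))/1 = -1.48374
  B₂ = (2·(-1.92173) − (-2.38475))/1 = -1.45871
Then eliminate the h^3 term (factor 2^3 = 8):
  (8·(-1.45871) − (-1.48374))/7 = -1.45513

-1.455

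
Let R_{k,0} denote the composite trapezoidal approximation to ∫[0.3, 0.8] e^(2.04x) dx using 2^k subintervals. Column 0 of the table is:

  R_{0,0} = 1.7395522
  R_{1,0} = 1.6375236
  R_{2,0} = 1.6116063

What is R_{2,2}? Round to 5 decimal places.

1.60293

R_{1,1} = (4·1.6375236 − 1.7395522) / 3 = 1.6035141
R_{2,1} = (4·1.6116063 − 1.6375236) / 3 = 1.6029672
R_{2,2} = (16·1.6029672 − 1.6035141) / 15 = 1.6029307
(Column j=1 coincides with Simpson's rule on the same nodes.)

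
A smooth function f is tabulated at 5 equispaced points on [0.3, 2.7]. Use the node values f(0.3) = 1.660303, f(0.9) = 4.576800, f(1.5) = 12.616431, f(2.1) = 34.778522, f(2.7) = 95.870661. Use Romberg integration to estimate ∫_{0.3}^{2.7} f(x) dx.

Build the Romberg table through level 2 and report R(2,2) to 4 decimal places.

R(0,0) (trapezoid, 1 panel, h=2.4000): 117.037157
R(1,0) (trapezoid, 2 panels, h=1.2000): 73.658296
R(2,0) (trapezoid, 4 panels, h=0.6000): 60.442341
R(1,1) = 73.658296 + (73.658296 − 117.037157)/3 = 59.198676
R(2,1) = 60.442341 + (60.442341 − 73.658296)/3 = 56.037023
R(2,2) = 56.037023 + (56.037023 − 59.198676)/15 = 55.826246

55.8262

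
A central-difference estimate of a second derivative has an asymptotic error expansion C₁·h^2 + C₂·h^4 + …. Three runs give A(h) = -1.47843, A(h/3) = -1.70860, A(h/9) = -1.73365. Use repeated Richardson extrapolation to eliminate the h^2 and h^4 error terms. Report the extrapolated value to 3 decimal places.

-1.737

First eliminate the h^2 term (factor 3^2 = 9):
  B₁ = (9·(-1.70860) − (-1.47843))/8 = -1.73737
  B₂ = (9·(-1.73365) − (-1.70860))/8 = -1.73678
Then eliminate the h^4 term (factor 3^4 = 81):
  (81·(-1.73678) − (-1.73737))/80 = -1.73677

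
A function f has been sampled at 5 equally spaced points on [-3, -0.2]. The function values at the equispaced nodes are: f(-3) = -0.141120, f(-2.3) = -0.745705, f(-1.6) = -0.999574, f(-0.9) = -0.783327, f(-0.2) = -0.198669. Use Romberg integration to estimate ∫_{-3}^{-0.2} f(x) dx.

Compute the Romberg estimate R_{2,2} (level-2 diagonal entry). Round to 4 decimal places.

-1.9694

R_{0,0} (trapezoid, 1 panel, h=2.8000): -0.475705
R_{1,0} (trapezoid, 2 panels, h=1.4000): -1.637256
R_{2,0} (trapezoid, 4 panels, h=0.7000): -1.888950
R_{1,1} = -1.637256 + (-1.637256 − (-0.475705))/3 = -2.024440
R_{2,1} = -1.888950 + (-1.888950 − (-1.637256))/3 = -1.972848
R_{2,2} = -1.972848 + (-1.972848 − (-2.024440))/15 = -1.969409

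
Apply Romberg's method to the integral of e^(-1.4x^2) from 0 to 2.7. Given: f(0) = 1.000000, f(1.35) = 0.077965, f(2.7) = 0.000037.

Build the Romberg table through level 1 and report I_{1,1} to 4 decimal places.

I_{0,0} (trapezoid, 1 panel, h=2.7000): 1.350050
I_{1,0} (trapezoid, 2 panels, h=1.3500): 0.780278
I_{1,1} = 0.780278 + (0.780278 − 1.350050)/3 = 0.590354

0.5904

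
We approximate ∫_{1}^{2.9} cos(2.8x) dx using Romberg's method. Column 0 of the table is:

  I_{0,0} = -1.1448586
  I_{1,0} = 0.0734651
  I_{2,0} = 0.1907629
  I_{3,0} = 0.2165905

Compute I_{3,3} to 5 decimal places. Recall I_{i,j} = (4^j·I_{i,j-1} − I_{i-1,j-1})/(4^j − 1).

0.22507

I_{1,1} = (4·0.0734651 − (-1.1448586)) / 3 = 0.4795730
I_{2,1} = (4·0.1907629 − 0.0734651) / 3 = 0.2298622
I_{3,1} = 0.2165905 + (0.2165905 − 0.1907629)/3 = 0.2251997
I_{2,2} = 0.2298622 + (0.2298622 − 0.4795730)/15 = 0.2132148
I_{3,2} = (16·0.2251997 − 0.2298622) / 15 = 0.2248889
I_{3,3} = 0.2248889 + (0.2248889 − 0.2132148)/63 = 0.2250742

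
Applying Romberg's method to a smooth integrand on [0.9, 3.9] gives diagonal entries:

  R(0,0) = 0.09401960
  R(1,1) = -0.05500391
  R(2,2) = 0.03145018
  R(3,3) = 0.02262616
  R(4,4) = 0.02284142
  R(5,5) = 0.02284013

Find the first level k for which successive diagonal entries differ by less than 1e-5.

|R(1,1) − R(0,0)| = 0.14902351 ≥ 1e-5
|R(2,2) − R(1,1)| = 0.08645409 ≥ 1e-5
|R(3,3) − R(2,2)| = 0.00882402 ≥ 1e-5
|R(4,4) − R(3,3)| = 0.00021526 ≥ 1e-5
|R(5,5) − R(4,4)| = 0.00000129 < 1e-5

k = 5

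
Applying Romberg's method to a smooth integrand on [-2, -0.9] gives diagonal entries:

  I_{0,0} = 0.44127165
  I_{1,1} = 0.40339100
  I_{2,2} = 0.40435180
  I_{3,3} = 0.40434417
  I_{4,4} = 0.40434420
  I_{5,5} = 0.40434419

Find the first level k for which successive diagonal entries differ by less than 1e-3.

k = 2

|I_{1,1} − I_{0,0}| = 0.03788065 ≥ 1e-3
|I_{2,2} − I_{1,1}| = 0.00096080 < 1e-3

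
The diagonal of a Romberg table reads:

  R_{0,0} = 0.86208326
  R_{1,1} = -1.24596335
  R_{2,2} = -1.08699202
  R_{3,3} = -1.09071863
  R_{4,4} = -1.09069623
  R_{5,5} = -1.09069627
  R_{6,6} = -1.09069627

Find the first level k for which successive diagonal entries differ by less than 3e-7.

k = 5

|R_{1,1} − R_{0,0}| = 2.10804661 ≥ 3e-7
|R_{2,2} − R_{1,1}| = 0.15897133 ≥ 3e-7
|R_{3,3} − R_{2,2}| = 0.00372661 ≥ 3e-7
|R_{4,4} − R_{3,3}| = 0.00002240 ≥ 3e-7
|R_{5,5} − R_{4,4}| = 0.00000004 < 3e-7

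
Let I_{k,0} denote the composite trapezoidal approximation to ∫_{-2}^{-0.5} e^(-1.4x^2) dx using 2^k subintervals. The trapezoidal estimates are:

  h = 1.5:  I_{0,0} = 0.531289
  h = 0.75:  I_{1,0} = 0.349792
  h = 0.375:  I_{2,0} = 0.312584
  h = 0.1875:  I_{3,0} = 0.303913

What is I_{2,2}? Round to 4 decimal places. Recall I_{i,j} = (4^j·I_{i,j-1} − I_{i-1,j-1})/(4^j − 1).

0.3009

Richardson extrapolation on the trapezoidal column (denominator 4−1=3):
I_{1,1} = (4·0.349792 − 0.531289) / 3 = 0.289293
I_{2,1} = 0.312584 + (0.312584 − 0.349792)/3 = 0.300181
I_{2,2} = (16·0.300181 − 0.289293) / 15 = 0.300907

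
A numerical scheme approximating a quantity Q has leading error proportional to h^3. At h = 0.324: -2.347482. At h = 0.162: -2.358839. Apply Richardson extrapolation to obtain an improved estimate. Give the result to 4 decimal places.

The leading error scales as h^3; refining by a factor of 2 reduces it by 2^3 = 8.
Extrapolated value = (8·A(h/2) − A(h)) / (8 − 1)
= (8·(-2.358839) − (-2.347482)) / 7
= -16.523230 / 7 = -2.360461

-2.3605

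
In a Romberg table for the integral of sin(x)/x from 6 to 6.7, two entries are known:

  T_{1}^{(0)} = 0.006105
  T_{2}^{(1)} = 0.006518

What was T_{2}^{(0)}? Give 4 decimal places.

0.0064

From T_{2}^{(1)} = (4·T_{2}^{(0)} − T_{1}^{(0)})/3, solve for T_{2}^{(0)}:
4·T_{2}^{(0)} = 3·0.006518 + 0.006105 = 0.025659
T_{2}^{(0)} = 0.006415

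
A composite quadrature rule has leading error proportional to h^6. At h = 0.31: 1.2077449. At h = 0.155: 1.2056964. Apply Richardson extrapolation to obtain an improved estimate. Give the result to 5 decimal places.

The leading error scales as h^6; refining by a factor of 2 reduces it by 2^6 = 64.
Extrapolated value = (64·A(h/2) − A(h)) / (64 − 1)
= (64·1.2056964 − 1.2077449) / 63
= 75.9568247 / 63 = 1.2056639

1.20566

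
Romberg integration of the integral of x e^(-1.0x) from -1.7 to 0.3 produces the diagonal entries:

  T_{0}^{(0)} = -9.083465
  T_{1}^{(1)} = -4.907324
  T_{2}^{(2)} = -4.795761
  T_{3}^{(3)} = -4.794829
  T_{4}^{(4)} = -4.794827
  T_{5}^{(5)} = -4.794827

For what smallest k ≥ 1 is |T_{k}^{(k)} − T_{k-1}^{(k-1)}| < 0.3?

k = 2

|T_{1}^{(1)} − T_{0}^{(0)}| = 4.176141 ≥ 0.3
|T_{2}^{(2)} − T_{1}^{(1)}| = 0.111563 < 0.3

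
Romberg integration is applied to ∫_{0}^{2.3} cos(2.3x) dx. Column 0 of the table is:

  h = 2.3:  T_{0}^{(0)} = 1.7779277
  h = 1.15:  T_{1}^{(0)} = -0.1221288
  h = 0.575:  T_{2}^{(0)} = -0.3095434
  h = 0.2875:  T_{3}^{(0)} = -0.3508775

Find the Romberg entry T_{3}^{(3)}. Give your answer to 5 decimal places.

Richardson extrapolation on the trapezoidal column (denominator 4−1=3):
T_{1}^{(1)} = (4·(-0.1221288) − 1.7779277) / 3 = -0.7554810
T_{2}^{(1)} = (4·(-0.3095434) − (-0.1221288)) / 3 = -0.3720149
T_{3}^{(1)} = -0.3508775 + (-0.3508775 − (-0.3095434))/3 = -0.3646555
T_{2}^{(2)} = -0.3720149 + (-0.3720149 − (-0.7554810))/15 = -0.3464505
T_{3}^{(2)} = (16·(-0.3646555) − (-0.3720149)) / 15 = -0.3641649
T_{3}^{(3)} = -0.3641649 + (-0.3641649 − (-0.3464505))/63 = -0.3644461
(Column j=1 coincides with Simpson's rule on the same nodes.)

-0.36445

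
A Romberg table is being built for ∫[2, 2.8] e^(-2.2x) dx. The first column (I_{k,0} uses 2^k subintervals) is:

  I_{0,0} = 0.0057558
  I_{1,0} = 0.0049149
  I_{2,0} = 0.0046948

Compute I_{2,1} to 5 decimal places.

0.00462

I_{2,1} = 0.0046948 + (0.0046948 − 0.0049149)/3 = 0.0046214
(Column j=1 coincides with Simpson's rule on the same nodes.)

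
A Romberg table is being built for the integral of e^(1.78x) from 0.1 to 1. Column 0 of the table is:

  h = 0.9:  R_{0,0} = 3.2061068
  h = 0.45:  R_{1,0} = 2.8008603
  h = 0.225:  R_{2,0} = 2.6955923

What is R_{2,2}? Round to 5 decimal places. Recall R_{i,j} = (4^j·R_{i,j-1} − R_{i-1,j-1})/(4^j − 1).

Richardson extrapolation on the trapezoidal column (denominator 4−1=3):
R_{1,1} = (4·2.8008603 − 3.2061068) / 3 = 2.6657781
R_{2,1} = 2.6955923 + (2.6955923 − 2.8008603)/3 = 2.6605030
R_{2,2} = (16·2.6605030 − 2.6657781) / 15 = 2.6601513

2.66015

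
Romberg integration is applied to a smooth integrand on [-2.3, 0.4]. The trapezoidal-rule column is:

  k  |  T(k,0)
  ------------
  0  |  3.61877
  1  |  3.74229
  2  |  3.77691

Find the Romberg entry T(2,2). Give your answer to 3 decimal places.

3.789

Richardson extrapolation on the trapezoidal column (denominator 4−1=3):
T(1,1) = 3.74229 + (3.74229 − 3.61877)/3 = 3.78346
T(2,1) = 3.77691 + (3.77691 − 3.74229)/3 = 3.78845
T(2,2) = 3.78845 + (3.78845 − 3.78346)/15 = 3.78878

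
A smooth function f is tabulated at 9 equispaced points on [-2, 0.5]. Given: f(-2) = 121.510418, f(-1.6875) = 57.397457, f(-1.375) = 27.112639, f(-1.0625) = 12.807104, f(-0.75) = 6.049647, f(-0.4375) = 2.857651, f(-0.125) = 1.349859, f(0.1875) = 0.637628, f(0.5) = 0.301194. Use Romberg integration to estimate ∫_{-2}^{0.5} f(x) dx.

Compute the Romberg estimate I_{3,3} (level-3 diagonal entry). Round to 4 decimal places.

I_{0,0} (trapezoid, 1 panel, h=2.5000): 152.264515
I_{1,0} (trapezoid, 2 panels, h=1.2500): 83.694316
I_{2,0} (trapezoid, 4 panels, h=0.6250): 59.636219
I_{3,0} (trapezoid, 8 panels, h=0.3125): 52.849310
I_{1,1} = 83.694316 + (83.694316 − 152.264515)/3 = 60.837583
I_{2,1} = 59.636219 + (59.636219 − 83.694316)/3 = 51.616853
I_{3,1} = 52.849310 + (52.849310 − 59.636219)/3 = 50.587007
I_{2,2} = 51.616853 + (51.616853 − 60.837583)/15 = 51.002138
I_{3,2} = 50.587007 + (50.587007 − 51.616853)/15 = 50.518351
I_{3,3} = 50.518351 + (50.518351 − 51.002138)/63 = 50.510672

50.5107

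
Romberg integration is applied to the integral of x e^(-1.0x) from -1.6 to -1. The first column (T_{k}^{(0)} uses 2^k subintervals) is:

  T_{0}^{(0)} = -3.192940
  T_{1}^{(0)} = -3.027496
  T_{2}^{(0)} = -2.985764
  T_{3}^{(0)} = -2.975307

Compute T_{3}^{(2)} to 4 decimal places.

Richardson extrapolation on the trapezoidal column (denominator 4−1=3):
T_{2}^{(1)} = -2.985764 + (-2.985764 − (-3.027496))/3 = -2.971853
T_{3}^{(1)} = (4·(-2.975307) − (-2.985764)) / 3 = -2.971821
T_{3}^{(2)} = -2.971821 + (-2.971821 − (-2.971853))/15 = -2.971819

-2.9718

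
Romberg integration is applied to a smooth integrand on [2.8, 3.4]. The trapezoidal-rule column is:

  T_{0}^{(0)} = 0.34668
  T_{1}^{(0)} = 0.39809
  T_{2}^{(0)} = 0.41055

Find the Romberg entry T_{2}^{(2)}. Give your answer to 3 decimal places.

0.415

Richardson extrapolation on the trapezoidal column (denominator 4−1=3):
T_{1}^{(1)} = 0.39809 + (0.39809 − 0.34668)/3 = 0.41523
T_{2}^{(1)} = 0.41055 + (0.41055 − 0.39809)/3 = 0.41470
T_{2}^{(2)} = 0.41470 + (0.41470 − 0.41523)/15 = 0.41466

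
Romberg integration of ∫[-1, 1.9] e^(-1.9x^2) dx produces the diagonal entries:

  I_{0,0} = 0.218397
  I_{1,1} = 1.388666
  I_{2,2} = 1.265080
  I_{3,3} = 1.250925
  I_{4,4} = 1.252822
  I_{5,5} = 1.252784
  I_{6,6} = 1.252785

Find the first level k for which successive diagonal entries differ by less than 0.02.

|I_{1,1} − I_{0,0}| = 1.170269 ≥ 0.02
|I_{2,2} − I_{1,1}| = 0.123586 ≥ 0.02
|I_{3,3} − I_{2,2}| = 0.014155 < 0.02

k = 3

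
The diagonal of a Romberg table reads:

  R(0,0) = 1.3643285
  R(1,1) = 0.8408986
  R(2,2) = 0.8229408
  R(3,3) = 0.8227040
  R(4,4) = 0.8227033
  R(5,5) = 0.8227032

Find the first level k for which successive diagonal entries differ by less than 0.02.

|R(1,1) − R(0,0)| = 0.5234299 ≥ 0.02
|R(2,2) − R(1,1)| = 0.0179578 < 0.02

k = 2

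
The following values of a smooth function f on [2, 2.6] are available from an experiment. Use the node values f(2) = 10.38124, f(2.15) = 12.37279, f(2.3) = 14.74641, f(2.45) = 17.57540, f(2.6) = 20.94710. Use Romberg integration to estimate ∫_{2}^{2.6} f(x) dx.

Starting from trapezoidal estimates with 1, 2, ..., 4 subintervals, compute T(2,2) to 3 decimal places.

T(0,0) (trapezoid, 1 panel, h=0.6000): 9.39850
T(1,0) (trapezoid, 2 panels, h=0.3000): 9.12317
T(2,0) (trapezoid, 4 panels, h=0.1500): 9.05382
T(1,1) = 9.12317 + (9.12317 − 9.39850)/3 = 9.03139
T(2,1) = 9.05382 + (9.05382 − 9.12317)/3 = 9.03070
T(2,2) = 9.03070 + (9.03070 − 9.03139)/15 = 9.03065

9.031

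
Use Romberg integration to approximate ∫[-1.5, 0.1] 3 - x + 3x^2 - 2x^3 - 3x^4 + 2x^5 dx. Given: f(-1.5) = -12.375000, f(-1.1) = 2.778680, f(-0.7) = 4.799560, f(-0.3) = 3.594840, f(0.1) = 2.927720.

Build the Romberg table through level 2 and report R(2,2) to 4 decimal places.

3.4741

R(0,0) (trapezoid, 1 panel, h=1.6000): -7.557824
R(1,0) (trapezoid, 2 panels, h=0.8000): 0.060736
R(2,0) (trapezoid, 4 panels, h=0.4000): 2.579776
R(1,1) = 0.060736 + (0.060736 − (-7.557824))/3 = 2.600256
R(2,1) = 2.579776 + (2.579776 − 0.060736)/3 = 3.419456
R(2,2) = 3.419456 + (3.419456 − 2.600256)/15 = 3.474069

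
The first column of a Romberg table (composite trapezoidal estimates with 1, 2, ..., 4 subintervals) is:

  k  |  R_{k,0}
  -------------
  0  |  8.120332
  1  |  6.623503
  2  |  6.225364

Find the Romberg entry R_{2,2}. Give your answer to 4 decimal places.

R_{1,1} = 6.623503 + (6.623503 − 8.120332)/3 = 6.124560
R_{2,1} = 6.225364 + (6.225364 − 6.623503)/3 = 6.092651
R_{2,2} = 6.092651 + (6.092651 − 6.124560)/15 = 6.090524
(Column j=1 coincides with Simpson's rule on the same nodes.)

6.0905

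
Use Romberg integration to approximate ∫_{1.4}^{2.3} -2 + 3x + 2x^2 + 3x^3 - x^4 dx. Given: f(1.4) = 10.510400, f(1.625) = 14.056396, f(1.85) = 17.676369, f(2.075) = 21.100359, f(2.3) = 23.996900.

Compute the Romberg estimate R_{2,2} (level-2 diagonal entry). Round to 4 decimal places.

R_{0,0} (trapezoid, 1 panel, h=0.9000): 15.528285
R_{1,0} (trapezoid, 2 panels, h=0.4500): 15.718509
R_{2,0} (trapezoid, 4 panels, h=0.2250): 15.769524
R_{1,1} = 15.718509 + (15.718509 − 15.528285)/3 = 15.781917
R_{2,1} = 15.769524 + (15.769524 − 15.718509)/3 = 15.786529
R_{2,2} = 15.786529 + (15.786529 − 15.781917)/15 = 15.786836

15.7868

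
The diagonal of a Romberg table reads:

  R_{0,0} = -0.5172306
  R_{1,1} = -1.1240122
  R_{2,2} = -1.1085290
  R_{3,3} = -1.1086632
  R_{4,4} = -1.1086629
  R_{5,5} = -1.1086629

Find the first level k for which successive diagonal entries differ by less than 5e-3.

k = 3

|R_{1,1} − R_{0,0}| = 0.6067816 ≥ 5e-3
|R_{2,2} − R_{1,1}| = 0.0154832 ≥ 5e-3
|R_{3,3} − R_{2,2}| = 0.0001342 < 5e-3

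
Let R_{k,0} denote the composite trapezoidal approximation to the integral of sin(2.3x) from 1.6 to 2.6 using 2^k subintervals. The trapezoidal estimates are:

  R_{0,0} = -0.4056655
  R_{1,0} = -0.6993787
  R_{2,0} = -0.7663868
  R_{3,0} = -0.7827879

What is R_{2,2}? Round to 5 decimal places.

-0.78815

R_{1,1} = -0.6993787 + (-0.6993787 − (-0.4056655))/3 = -0.7972831
R_{2,1} = (4·(-0.7663868) − (-0.6993787)) / 3 = -0.7887228
R_{2,2} = (16·(-0.7887228) − (-0.7972831)) / 15 = -0.7881521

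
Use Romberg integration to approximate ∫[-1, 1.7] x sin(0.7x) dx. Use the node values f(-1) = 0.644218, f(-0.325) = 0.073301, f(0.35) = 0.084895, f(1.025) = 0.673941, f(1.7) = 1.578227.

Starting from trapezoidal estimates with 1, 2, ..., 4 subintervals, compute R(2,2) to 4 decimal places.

1.2146

R(0,0) (trapezoid, 1 panel, h=2.7000): 3.000301
R(1,0) (trapezoid, 2 panels, h=1.3500): 1.614759
R(2,0) (trapezoid, 4 panels, h=0.6750): 1.311768
R(1,1) = 1.614759 + (1.614759 − 3.000301)/3 = 1.152912
R(2,1) = 1.311768 + (1.311768 − 1.614759)/3 = 1.210771
R(2,2) = 1.210771 + (1.210771 − 1.152912)/15 = 1.214628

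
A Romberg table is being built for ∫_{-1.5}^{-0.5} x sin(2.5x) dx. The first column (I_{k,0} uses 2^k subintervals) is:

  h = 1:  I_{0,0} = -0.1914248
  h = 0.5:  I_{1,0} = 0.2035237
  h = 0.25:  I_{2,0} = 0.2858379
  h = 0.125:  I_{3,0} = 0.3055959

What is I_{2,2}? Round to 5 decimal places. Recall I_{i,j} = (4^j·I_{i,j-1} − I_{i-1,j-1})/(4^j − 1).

0.31182

Richardson extrapolation on the trapezoidal column (denominator 4−1=3):
I_{1,1} = (4·0.2035237 − (-0.1914248)) / 3 = 0.3351732
I_{2,1} = (4·0.2858379 − 0.2035237) / 3 = 0.3132760
I_{2,2} = 0.3132760 + (0.3132760 − 0.3351732)/15 = 0.3118162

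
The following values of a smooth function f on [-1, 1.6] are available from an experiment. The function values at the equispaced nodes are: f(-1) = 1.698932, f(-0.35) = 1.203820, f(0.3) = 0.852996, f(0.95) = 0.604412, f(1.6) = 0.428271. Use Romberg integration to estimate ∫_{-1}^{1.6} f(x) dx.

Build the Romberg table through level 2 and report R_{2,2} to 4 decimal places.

2.3975

R_{0,0} (trapezoid, 1 panel, h=2.6000): 2.765364
R_{1,0} (trapezoid, 2 panels, h=1.3000): 2.491577
R_{2,0} (trapezoid, 4 panels, h=0.6500): 2.421139
R_{1,1} = 2.491577 + (2.491577 − 2.765364)/3 = 2.400315
R_{2,1} = 2.421139 + (2.421139 − 2.491577)/3 = 2.397660
R_{2,2} = 2.397660 + (2.397660 − 2.400315)/15 = 2.397483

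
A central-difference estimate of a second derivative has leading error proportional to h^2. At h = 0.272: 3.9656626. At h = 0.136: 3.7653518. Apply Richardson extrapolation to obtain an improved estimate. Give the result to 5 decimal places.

Extrapolated value = (4·A(h/2) − A(h)) / (4 − 1)
= (4·3.7653518 − 3.9656626) / 3
= 11.0957446 / 3 = 3.6985815

3.69858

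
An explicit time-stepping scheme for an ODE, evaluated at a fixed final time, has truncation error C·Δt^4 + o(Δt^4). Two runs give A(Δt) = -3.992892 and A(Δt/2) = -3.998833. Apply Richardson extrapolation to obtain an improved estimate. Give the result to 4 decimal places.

Extrapolated value = (16·A(Δt/2) − A(Δt)) / (16 − 1)
= (16·(-3.998833) − (-3.992892)) / 15
= -59.988436 / 15 = -3.999229

-3.9992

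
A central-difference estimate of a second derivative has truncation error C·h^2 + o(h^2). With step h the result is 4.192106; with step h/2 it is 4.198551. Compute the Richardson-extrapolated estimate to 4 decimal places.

Extrapolated value = (4·A(h/2) − A(h)) / (4 − 1)
= (4·4.198551 − 4.192106) / 3
= 12.602098 / 3 = 4.200699

4.2007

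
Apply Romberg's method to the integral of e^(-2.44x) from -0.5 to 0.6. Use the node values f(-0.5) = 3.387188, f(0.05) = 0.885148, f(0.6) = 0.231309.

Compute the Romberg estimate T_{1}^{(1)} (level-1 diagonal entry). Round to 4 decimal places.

T_{0}^{(0)} (trapezoid, 1 panel, h=1.1000): 1.990173
T_{1}^{(0)} (trapezoid, 2 panels, h=0.5500): 1.481918
T_{1}^{(1)} = 1.481918 + (1.481918 − 1.990173)/3 = 1.312500

1.3125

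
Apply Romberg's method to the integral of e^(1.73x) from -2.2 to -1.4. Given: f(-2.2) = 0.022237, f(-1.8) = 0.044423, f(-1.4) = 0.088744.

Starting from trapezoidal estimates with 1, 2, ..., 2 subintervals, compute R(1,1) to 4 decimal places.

R(0,0) (trapezoid, 1 panel, h=0.8000): 0.044392
R(1,0) (trapezoid, 2 panels, h=0.4000): 0.039965
R(1,1) = 0.039965 + (0.039965 − 0.044392)/3 = 0.038489

0.0385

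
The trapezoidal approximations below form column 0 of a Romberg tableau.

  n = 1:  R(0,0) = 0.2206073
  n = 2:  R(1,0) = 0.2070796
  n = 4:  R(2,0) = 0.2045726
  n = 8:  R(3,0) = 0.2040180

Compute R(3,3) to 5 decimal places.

Richardson extrapolation on the trapezoidal column (denominator 4−1=3):
R(1,1) = (4·0.2070796 − 0.2206073) / 3 = 0.2025704
R(2,1) = (4·0.2045726 − 0.2070796) / 3 = 0.2037369
R(3,1) = (4·0.2040180 − 0.2045726) / 3 = 0.2038331
R(2,2) = 0.2037369 + (0.2037369 − 0.2025704)/15 = 0.2038147
R(3,2) = 0.2038331 + (0.2038331 − 0.2037369)/15 = 0.2038395
R(3,3) = 0.2038395 + (0.2038395 − 0.2038147)/63 = 0.2038399
(Column j=1 coincides with Simpson's rule on the same nodes.)

0.20384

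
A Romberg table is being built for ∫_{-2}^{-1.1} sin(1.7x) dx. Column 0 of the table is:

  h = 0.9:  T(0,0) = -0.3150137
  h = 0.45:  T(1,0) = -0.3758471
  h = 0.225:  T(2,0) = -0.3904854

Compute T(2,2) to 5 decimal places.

-0.39531

Richardson extrapolation on the trapezoidal column (denominator 4−1=3):
T(1,1) = -0.3758471 + (-0.3758471 − (-0.3150137))/3 = -0.3961249
T(2,1) = -0.3904854 + (-0.3904854 − (-0.3758471))/3 = -0.3953648
T(2,2) = (16·(-0.3953648) − (-0.3961249)) / 15 = -0.3953141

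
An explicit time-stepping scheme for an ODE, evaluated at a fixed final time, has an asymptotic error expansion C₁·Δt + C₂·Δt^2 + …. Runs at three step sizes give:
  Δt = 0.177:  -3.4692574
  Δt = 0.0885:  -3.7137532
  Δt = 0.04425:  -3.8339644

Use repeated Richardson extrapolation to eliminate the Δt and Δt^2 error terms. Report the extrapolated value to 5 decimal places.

First eliminate the Δt term (factor 2^1 = 2):
  B₁ = (2·(-3.7137532) − (-3.4692574))/1 = -3.9582490
  B₂ = (2·(-3.8339644) − (-3.7137532))/1 = -3.9541756
Then eliminate the Δt^2 term (factor 2^2 = 4):
  (4·(-3.9541756) − (-3.9582490))/3 = -3.9528178

-3.95282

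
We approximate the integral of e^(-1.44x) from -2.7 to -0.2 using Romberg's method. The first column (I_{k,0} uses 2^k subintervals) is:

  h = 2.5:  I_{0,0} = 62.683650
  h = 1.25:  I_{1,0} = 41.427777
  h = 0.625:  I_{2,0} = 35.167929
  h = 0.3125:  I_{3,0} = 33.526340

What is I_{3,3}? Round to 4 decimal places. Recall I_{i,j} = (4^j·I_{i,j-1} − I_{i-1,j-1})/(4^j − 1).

32.9719

Richardson extrapolation on the trapezoidal column (denominator 4−1=3):
I_{1,1} = 41.427777 + (41.427777 − 62.683650)/3 = 34.342486
I_{2,1} = 35.167929 + (35.167929 − 41.427777)/3 = 33.081313
I_{3,1} = (4·33.526340 − 35.167929) / 3 = 32.979144
I_{2,2} = 33.081313 + (33.081313 − 34.342486)/15 = 32.997235
I_{3,2} = 32.979144 + (32.979144 − 33.081313)/15 = 32.972333
I_{3,3} = (64·32.972333 − 32.997235) / 63 = 32.971938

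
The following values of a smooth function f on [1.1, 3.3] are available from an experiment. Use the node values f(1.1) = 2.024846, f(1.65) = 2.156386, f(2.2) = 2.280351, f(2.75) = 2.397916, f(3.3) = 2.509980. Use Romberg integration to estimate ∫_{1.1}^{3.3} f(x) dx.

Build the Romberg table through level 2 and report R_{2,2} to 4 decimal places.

R_{0,0} (trapezoid, 1 panel, h=2.2000): 4.988309
R_{1,0} (trapezoid, 2 panels, h=1.1000): 5.002540
R_{2,0} (trapezoid, 4 panels, h=0.5500): 5.006136
R_{1,1} = 5.002540 + (5.002540 − 4.988309)/3 = 5.007284
R_{2,1} = 5.006136 + (5.006136 − 5.002540)/3 = 5.007335
R_{2,2} = 5.007335 + (5.007335 − 5.007284)/15 = 5.007338

5.0073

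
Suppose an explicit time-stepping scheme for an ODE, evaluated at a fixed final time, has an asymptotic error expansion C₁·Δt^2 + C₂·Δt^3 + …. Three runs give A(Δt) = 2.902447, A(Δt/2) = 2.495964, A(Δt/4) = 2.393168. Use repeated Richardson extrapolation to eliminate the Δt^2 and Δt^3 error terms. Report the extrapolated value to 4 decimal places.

2.3587

First eliminate the Δt^2 term (factor 2^2 = 4):
  B₁ = (4·2.495964 − 2.902447)/3 = 2.360470
  B₂ = (4·2.393168 − 2.495964)/3 = 2.358903
Then eliminate the Δt^3 term (factor 2^3 = 8):
  (8·2.358903 − 2.360470)/7 = 2.358679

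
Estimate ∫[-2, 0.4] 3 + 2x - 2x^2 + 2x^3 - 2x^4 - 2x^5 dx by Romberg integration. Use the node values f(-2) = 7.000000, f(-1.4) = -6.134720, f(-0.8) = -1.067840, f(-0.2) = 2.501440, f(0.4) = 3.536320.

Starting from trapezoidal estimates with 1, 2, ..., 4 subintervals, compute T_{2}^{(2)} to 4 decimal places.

-1.4753

T_{0}^{(0)} (trapezoid, 1 panel, h=2.4000): 12.643584
T_{1}^{(0)} (trapezoid, 2 panels, h=1.2000): 5.040384
T_{2}^{(0)} (trapezoid, 4 panels, h=0.6000): 0.340224
T_{1}^{(1)} = 5.040384 + (5.040384 − 12.643584)/3 = 2.505984
T_{2}^{(1)} = 0.340224 + (0.340224 − 5.040384)/3 = -1.226496
T_{2}^{(2)} = -1.226496 + (-1.226496 − 2.505984)/15 = -1.475328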